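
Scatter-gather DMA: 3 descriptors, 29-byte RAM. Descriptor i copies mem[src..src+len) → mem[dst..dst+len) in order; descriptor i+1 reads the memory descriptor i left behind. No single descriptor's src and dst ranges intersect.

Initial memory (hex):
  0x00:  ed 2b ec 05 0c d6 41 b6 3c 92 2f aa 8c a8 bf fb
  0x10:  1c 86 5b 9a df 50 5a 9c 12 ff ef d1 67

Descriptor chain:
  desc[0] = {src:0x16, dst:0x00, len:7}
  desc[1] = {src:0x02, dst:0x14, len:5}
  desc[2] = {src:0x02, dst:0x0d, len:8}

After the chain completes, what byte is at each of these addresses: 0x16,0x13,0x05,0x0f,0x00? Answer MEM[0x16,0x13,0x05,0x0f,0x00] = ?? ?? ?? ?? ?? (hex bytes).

[0] 0x16->0x00 len=7 : 5a 9c 12 ff ef d1 67
[1] 0x02->0x14 len=5 : 12 ff ef d1 67
[2] 0x02->0x0d len=8 : 12 ff ef d1 67 b6 3c 92
query mem[0x16]=0xef, mem[0x13]=0x3c, mem[0x05]=0xd1, mem[0x0f]=0xef, mem[0x00]=0x5a

MEM[0x16,0x13,0x05,0x0f,0x00] = ef 3c d1 ef 5a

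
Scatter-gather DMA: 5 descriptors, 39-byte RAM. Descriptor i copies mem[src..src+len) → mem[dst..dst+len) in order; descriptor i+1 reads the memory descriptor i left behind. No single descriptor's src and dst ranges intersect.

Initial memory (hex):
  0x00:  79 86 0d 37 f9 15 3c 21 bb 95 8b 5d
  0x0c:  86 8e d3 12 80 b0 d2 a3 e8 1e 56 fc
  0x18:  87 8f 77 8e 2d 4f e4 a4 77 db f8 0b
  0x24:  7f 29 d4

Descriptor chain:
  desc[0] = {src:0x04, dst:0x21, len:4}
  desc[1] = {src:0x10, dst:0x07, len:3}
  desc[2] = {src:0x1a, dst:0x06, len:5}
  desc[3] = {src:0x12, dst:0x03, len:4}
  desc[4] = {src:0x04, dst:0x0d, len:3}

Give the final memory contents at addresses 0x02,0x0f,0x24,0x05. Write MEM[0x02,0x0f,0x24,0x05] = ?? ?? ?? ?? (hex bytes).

MEM[0x02,0x0f,0x24,0x05] = 0d 1e 21 e8

  after D0: wrote 4B at 0x21 = f9153c21
  after D1: wrote 3B at 0x07 = 80b0d2
  after D2: wrote 5B at 0x06 = 778e2d4fe4
  after D3: wrote 4B at 0x03 = d2a3e81e
  after D4: wrote 3B at 0x0d = a3e81e
query mem[0x02]=0x0d, mem[0x0f]=0x1e, mem[0x24]=0x21, mem[0x05]=0xe8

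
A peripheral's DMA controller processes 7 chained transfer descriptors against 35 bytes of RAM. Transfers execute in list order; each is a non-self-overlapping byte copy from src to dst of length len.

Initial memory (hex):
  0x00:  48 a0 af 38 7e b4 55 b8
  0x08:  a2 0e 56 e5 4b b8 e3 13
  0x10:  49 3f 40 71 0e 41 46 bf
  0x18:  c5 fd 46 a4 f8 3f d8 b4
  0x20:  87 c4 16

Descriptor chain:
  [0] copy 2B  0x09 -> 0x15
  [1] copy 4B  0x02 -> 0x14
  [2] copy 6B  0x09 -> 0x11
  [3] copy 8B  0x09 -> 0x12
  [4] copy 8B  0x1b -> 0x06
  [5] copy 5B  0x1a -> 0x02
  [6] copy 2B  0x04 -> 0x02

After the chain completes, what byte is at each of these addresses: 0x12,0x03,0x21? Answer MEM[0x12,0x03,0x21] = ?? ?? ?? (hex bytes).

#0 dst[0x15+2] := {0x0e,0x56}
#1 dst[0x14+4] := {0xaf,0x38,0x7e,0xb4}
#2 dst[0x11+6] := {0x0e,0x56,0xe5,0x4b,0xb8,0xe3}
#3 dst[0x12+8] := {0x0e,0x56,0xe5,0x4b,0xb8,0xe3,0x13,0x49}
#4 dst[0x06+8] := {0xa4,0xf8,0x3f,0xd8,0xb4,0x87,0xc4,0x16}
#5 dst[0x02+5] := {0x46,0xa4,0xf8,0x3f,0xd8}
#6 dst[0x02+2] := {0xf8,0x3f}
query mem[0x12]=0x0e, mem[0x03]=0x3f, mem[0x21]=0xc4

MEM[0x12,0x03,0x21] = 0e 3f c4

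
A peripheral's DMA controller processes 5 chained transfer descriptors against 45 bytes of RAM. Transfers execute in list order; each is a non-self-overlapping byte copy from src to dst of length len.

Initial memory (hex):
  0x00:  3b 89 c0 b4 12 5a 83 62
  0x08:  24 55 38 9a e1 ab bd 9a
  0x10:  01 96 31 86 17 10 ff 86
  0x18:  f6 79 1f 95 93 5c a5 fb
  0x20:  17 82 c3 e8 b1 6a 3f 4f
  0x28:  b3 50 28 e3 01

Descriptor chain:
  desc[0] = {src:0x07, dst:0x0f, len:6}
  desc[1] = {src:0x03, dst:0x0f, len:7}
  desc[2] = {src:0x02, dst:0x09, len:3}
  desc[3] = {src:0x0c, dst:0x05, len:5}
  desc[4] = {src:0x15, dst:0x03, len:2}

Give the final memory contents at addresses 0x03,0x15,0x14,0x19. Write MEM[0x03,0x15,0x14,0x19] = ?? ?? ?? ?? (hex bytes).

MEM[0x03,0x15,0x14,0x19] = 55 55 24 79

[0] 0x07->0x0f len=6 : 62 24 55 38 9a e1
[1] 0x03->0x0f len=7 : b4 12 5a 83 62 24 55
[2] 0x02->0x09 len=3 : c0 b4 12
[3] 0x0c->0x05 len=5 : e1 ab bd b4 12
[4] 0x15->0x03 len=2 : 55 ff
query mem[0x03]=0x55, mem[0x15]=0x55, mem[0x14]=0x24, mem[0x19]=0x79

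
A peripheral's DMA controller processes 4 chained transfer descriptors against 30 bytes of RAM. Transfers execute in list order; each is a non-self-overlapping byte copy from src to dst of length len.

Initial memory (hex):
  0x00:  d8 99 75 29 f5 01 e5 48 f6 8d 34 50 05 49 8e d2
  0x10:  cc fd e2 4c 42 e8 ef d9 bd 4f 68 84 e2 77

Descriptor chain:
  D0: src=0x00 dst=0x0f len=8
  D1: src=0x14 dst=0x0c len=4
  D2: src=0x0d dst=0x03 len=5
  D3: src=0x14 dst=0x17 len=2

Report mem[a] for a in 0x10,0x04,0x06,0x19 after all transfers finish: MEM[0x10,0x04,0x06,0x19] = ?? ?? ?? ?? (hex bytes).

D0: mem[0x0f..0x16] <- [d8 99 75 29 f5 01 e5 48]
D1: mem[0x0c..0x0f] <- [01 e5 48 d9]
D2: mem[0x03..0x07] <- [e5 48 d9 99 75]
D3: mem[0x17..0x18] <- [01 e5]
query mem[0x10]=0x99, mem[0x04]=0x48, mem[0x06]=0x99, mem[0x19]=0x4f

MEM[0x10,0x04,0x06,0x19] = 99 48 99 4f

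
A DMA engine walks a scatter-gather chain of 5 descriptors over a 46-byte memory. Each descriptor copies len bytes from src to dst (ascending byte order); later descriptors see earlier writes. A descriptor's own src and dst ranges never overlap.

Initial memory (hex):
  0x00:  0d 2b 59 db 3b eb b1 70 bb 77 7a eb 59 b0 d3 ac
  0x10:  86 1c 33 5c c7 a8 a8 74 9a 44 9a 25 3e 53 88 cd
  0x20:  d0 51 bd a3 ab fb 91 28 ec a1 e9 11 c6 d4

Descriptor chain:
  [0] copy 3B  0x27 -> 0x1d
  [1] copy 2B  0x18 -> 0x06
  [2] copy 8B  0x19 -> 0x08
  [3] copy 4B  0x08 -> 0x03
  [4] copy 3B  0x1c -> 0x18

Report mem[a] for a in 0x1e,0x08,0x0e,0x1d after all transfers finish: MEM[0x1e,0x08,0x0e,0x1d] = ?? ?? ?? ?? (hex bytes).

MEM[0x1e,0x08,0x0e,0x1d] = ec 44 a1 28

D0: mem[0x1d..0x1f] <- [28 ec a1]
D1: mem[0x06..0x07] <- [9a 44]
D2: mem[0x08..0x0f] <- [44 9a 25 3e 28 ec a1 d0]
D3: mem[0x03..0x06] <- [44 9a 25 3e]
D4: mem[0x18..0x1a] <- [3e 28 ec]
query mem[0x1e]=0xec, mem[0x08]=0x44, mem[0x0e]=0xa1, mem[0x1d]=0x28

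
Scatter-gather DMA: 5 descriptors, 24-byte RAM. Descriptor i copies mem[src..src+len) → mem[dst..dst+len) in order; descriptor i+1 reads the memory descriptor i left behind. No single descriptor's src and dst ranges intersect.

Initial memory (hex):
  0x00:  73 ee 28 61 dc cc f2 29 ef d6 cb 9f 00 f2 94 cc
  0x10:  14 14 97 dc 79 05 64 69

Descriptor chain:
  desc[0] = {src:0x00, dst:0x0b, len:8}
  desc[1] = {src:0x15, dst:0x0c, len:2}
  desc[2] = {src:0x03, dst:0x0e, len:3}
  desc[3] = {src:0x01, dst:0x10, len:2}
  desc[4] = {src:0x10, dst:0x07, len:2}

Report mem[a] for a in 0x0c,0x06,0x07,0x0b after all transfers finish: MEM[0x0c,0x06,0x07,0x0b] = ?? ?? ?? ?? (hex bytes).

#0 dst[0x0b+8] := {0x73,0xee,0x28,0x61,0xdc,0xcc,0xf2,0x29}
#1 dst[0x0c+2] := {0x05,0x64}
#2 dst[0x0e+3] := {0x61,0xdc,0xcc}
#3 dst[0x10+2] := {0xee,0x28}
#4 dst[0x07+2] := {0xee,0x28}
query mem[0x0c]=0x05, mem[0x06]=0xf2, mem[0x07]=0xee, mem[0x0b]=0x73

MEM[0x0c,0x06,0x07,0x0b] = 05 f2 ee 73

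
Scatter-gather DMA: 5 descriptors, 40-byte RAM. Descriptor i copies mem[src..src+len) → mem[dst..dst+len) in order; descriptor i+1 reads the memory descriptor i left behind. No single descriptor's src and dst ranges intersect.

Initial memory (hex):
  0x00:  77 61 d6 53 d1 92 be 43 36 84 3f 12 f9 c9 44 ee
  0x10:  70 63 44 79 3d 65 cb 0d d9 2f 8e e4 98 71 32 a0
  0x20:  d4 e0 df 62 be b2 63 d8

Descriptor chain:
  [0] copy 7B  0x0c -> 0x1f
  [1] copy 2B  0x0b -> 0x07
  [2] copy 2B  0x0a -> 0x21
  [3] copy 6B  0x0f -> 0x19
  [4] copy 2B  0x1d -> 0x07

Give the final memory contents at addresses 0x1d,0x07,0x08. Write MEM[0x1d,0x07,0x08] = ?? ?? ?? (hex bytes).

D0: mem[0x1f..0x25] <- [f9 c9 44 ee 70 63 44]
D1: mem[0x07..0x08] <- [12 f9]
D2: mem[0x21..0x22] <- [3f 12]
D3: mem[0x19..0x1e] <- [ee 70 63 44 79 3d]
D4: mem[0x07..0x08] <- [79 3d]
query mem[0x1d]=0x79, mem[0x07]=0x79, mem[0x08]=0x3d

MEM[0x1d,0x07,0x08] = 79 79 3d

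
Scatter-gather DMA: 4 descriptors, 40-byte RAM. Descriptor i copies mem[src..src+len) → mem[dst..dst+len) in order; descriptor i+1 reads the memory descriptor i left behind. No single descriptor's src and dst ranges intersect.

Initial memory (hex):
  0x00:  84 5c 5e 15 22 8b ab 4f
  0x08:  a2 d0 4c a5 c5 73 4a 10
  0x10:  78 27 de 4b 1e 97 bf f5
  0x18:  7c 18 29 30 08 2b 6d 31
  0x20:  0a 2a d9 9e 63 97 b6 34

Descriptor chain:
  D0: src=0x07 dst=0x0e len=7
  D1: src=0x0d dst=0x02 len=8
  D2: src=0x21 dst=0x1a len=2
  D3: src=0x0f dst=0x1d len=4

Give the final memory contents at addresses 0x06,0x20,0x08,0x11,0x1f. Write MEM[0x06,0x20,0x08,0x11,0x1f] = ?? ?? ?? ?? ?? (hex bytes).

  after D0: wrote 7B at 0x0e = 4fa2d04ca5c573
  after D1: wrote 8B at 0x02 = 734fa2d04ca5c573
  after D2: wrote 2B at 0x1a = 2ad9
  after D3: wrote 4B at 0x1d = a2d04ca5
query mem[0x06]=0x4c, mem[0x20]=0xa5, mem[0x08]=0xc5, mem[0x11]=0x4c, mem[0x1f]=0x4c

MEM[0x06,0x20,0x08,0x11,0x1f] = 4c a5 c5 4c 4c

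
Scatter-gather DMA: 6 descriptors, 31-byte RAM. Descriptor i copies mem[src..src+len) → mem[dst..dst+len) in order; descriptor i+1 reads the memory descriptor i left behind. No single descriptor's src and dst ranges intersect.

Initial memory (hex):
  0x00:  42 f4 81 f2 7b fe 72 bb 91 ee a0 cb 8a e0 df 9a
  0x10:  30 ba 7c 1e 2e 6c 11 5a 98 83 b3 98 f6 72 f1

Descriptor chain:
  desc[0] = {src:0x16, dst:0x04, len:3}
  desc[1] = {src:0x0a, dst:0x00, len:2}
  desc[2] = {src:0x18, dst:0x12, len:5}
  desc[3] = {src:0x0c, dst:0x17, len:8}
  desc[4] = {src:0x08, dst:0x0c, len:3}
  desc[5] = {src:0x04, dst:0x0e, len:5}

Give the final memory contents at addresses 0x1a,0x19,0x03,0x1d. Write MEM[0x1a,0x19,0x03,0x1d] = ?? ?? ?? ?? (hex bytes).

MEM[0x1a,0x19,0x03,0x1d] = 9a df f2 98

#0 dst[0x04+3] := {0x11,0x5a,0x98}
#1 dst[0x00+2] := {0xa0,0xcb}
#2 dst[0x12+5] := {0x98,0x83,0xb3,0x98,0xf6}
#3 dst[0x17+8] := {0x8a,0xe0,0xdf,0x9a,0x30,0xba,0x98,0x83}
#4 dst[0x0c+3] := {0x91,0xee,0xa0}
#5 dst[0x0e+5] := {0x11,0x5a,0x98,0xbb,0x91}
query mem[0x1a]=0x9a, mem[0x19]=0xdf, mem[0x03]=0xf2, mem[0x1d]=0x98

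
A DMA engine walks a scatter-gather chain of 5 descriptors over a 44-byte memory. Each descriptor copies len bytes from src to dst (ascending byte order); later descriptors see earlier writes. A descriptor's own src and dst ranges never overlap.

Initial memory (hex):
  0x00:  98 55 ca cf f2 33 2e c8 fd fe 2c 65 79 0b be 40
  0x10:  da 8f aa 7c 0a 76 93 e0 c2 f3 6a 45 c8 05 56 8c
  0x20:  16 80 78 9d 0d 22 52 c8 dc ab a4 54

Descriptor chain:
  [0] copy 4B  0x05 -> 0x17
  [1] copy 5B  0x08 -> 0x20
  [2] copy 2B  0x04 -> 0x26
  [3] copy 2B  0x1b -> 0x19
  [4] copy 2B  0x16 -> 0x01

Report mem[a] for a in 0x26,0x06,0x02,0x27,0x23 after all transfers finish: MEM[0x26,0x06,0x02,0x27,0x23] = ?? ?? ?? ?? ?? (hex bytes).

  after D0: wrote 4B at 0x17 = 332ec8fd
  after D1: wrote 5B at 0x20 = fdfe2c6579
  after D2: wrote 2B at 0x26 = f233
  after D3: wrote 2B at 0x19 = 45c8
  after D4: wrote 2B at 0x01 = 9333
query mem[0x26]=0xf2, mem[0x06]=0x2e, mem[0x02]=0x33, mem[0x27]=0x33, mem[0x23]=0x65

MEM[0x26,0x06,0x02,0x27,0x23] = f2 2e 33 33 65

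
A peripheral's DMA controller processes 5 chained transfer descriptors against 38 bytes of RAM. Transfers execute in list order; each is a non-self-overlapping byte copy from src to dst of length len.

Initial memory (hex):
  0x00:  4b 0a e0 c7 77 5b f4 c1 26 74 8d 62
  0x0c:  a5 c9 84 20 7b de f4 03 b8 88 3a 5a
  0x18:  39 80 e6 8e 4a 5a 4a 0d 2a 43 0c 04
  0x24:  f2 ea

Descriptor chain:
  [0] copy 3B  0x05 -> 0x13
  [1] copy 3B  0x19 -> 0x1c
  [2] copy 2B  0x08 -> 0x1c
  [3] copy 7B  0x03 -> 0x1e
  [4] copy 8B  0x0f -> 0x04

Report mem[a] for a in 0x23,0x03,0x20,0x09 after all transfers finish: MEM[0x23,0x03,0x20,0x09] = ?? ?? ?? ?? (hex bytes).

[0] 0x05->0x13 len=3 : 5b f4 c1
[1] 0x19->0x1c len=3 : 80 e6 8e
[2] 0x08->0x1c len=2 : 26 74
[3] 0x03->0x1e len=7 : c7 77 5b f4 c1 26 74
[4] 0x0f->0x04 len=8 : 20 7b de f4 5b f4 c1 3a
query mem[0x23]=0x26, mem[0x03]=0xc7, mem[0x20]=0x5b, mem[0x09]=0xf4

MEM[0x23,0x03,0x20,0x09] = 26 c7 5b f4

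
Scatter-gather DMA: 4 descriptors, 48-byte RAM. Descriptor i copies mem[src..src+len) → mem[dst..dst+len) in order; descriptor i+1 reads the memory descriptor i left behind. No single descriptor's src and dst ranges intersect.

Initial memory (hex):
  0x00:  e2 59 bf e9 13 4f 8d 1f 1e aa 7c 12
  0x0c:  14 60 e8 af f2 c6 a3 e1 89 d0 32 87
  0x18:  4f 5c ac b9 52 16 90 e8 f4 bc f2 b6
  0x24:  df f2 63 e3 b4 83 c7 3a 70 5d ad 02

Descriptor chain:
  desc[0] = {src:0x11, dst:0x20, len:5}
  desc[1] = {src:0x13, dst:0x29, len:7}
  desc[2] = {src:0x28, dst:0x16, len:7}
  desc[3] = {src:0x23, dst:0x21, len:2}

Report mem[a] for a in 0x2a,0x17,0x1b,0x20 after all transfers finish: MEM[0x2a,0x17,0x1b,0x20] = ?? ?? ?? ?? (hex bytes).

#0 dst[0x20+5] := {0xc6,0xa3,0xe1,0x89,0xd0}
#1 dst[0x29+7] := {0xe1,0x89,0xd0,0x32,0x87,0x4f,0x5c}
#2 dst[0x16+7] := {0xb4,0xe1,0x89,0xd0,0x32,0x87,0x4f}
#3 dst[0x21+2] := {0x89,0xd0}
query mem[0x2a]=0x89, mem[0x17]=0xe1, mem[0x1b]=0x87, mem[0x20]=0xc6

MEM[0x2a,0x17,0x1b,0x20] = 89 e1 87 c6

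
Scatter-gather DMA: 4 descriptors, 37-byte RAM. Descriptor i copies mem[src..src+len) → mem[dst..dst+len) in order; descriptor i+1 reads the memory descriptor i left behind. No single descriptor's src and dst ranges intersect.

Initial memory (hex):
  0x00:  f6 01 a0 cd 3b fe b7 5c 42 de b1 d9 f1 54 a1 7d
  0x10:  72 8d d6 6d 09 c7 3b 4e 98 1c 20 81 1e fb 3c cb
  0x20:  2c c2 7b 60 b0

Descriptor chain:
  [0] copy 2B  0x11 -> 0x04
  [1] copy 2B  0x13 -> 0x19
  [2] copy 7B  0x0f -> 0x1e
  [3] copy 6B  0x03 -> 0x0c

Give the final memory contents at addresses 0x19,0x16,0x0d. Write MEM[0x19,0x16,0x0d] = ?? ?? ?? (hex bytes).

MEM[0x19,0x16,0x0d] = 6d 3b 8d

  after D0: wrote 2B at 0x04 = 8dd6
  after D1: wrote 2B at 0x19 = 6d09
  after D2: wrote 7B at 0x1e = 7d728dd66d09c7
  after D3: wrote 6B at 0x0c = cd8dd6b75c42
query mem[0x19]=0x6d, mem[0x16]=0x3b, mem[0x0d]=0x8d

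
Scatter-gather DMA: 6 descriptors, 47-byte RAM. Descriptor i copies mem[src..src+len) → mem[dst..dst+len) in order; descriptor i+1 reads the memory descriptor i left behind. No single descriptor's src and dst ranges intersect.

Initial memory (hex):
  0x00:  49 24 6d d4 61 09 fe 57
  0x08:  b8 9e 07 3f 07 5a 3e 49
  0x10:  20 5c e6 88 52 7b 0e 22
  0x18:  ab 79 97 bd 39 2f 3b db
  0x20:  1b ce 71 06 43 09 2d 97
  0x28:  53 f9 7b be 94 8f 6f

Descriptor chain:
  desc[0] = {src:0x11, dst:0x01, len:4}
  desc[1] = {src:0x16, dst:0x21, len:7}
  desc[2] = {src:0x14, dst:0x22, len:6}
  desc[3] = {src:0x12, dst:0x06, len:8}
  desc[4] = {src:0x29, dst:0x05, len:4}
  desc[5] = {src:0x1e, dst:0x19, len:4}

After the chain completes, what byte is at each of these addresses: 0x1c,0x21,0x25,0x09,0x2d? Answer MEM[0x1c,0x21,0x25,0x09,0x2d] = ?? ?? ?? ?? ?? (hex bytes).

MEM[0x1c,0x21,0x25,0x09,0x2d] = 0e 0e 22 7b 8f

D0: mem[0x01..0x04] <- [5c e6 88 52]
D1: mem[0x21..0x27] <- [0e 22 ab 79 97 bd 39]
D2: mem[0x22..0x27] <- [52 7b 0e 22 ab 79]
D3: mem[0x06..0x0d] <- [e6 88 52 7b 0e 22 ab 79]
D4: mem[0x05..0x08] <- [f9 7b be 94]
D5: mem[0x19..0x1c] <- [3b db 1b 0e]
query mem[0x1c]=0x0e, mem[0x21]=0x0e, mem[0x25]=0x22, mem[0x09]=0x7b, mem[0x2d]=0x8f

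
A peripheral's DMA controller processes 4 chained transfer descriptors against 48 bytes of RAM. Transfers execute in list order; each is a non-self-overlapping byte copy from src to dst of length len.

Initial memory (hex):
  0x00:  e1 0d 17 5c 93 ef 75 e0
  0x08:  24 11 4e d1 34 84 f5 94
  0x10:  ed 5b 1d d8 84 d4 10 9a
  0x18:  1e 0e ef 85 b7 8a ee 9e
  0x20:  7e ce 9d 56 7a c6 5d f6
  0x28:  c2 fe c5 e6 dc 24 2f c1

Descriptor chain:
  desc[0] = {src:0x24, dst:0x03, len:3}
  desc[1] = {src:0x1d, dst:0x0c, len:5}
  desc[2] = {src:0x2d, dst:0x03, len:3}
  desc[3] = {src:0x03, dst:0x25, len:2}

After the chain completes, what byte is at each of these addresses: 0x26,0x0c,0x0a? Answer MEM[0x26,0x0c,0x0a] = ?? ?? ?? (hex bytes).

#0 dst[0x03+3] := {0x7a,0xc6,0x5d}
#1 dst[0x0c+5] := {0x8a,0xee,0x9e,0x7e,0xce}
#2 dst[0x03+3] := {0x24,0x2f,0xc1}
#3 dst[0x25+2] := {0x24,0x2f}
query mem[0x26]=0x2f, mem[0x0c]=0x8a, mem[0x0a]=0x4e

MEM[0x26,0x0c,0x0a] = 2f 8a 4e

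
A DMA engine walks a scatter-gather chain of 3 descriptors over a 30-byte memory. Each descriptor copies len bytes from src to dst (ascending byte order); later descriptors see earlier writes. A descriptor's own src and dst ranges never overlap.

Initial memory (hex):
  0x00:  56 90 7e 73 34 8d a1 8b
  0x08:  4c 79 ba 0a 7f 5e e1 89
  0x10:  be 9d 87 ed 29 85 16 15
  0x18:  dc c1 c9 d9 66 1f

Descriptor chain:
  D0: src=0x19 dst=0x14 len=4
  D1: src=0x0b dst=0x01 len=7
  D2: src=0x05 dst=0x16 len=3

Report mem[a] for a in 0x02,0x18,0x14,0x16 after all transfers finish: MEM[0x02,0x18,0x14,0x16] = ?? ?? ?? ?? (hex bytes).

[0] 0x19->0x14 len=4 : c1 c9 d9 66
[1] 0x0b->0x01 len=7 : 0a 7f 5e e1 89 be 9d
[2] 0x05->0x16 len=3 : 89 be 9d
query mem[0x02]=0x7f, mem[0x18]=0x9d, mem[0x14]=0xc1, mem[0x16]=0x89

MEM[0x02,0x18,0x14,0x16] = 7f 9d c1 89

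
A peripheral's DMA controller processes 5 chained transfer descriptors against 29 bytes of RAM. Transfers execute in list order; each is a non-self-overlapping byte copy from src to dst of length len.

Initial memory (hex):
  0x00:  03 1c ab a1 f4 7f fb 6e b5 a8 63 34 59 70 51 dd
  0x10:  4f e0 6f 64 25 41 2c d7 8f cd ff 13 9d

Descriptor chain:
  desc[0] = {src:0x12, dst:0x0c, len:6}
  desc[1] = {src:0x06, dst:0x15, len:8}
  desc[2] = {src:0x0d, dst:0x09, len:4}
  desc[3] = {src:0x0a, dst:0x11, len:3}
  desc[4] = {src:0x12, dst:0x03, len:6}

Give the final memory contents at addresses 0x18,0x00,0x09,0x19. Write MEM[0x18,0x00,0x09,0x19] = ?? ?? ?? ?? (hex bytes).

[0] 0x12->0x0c len=6 : 6f 64 25 41 2c d7
[1] 0x06->0x15 len=8 : fb 6e b5 a8 63 34 6f 64
[2] 0x0d->0x09 len=4 : 64 25 41 2c
[3] 0x0a->0x11 len=3 : 25 41 2c
[4] 0x12->0x03 len=6 : 41 2c 25 fb 6e b5
query mem[0x18]=0xa8, mem[0x00]=0x03, mem[0x09]=0x64, mem[0x19]=0x63

MEM[0x18,0x00,0x09,0x19] = a8 03 64 63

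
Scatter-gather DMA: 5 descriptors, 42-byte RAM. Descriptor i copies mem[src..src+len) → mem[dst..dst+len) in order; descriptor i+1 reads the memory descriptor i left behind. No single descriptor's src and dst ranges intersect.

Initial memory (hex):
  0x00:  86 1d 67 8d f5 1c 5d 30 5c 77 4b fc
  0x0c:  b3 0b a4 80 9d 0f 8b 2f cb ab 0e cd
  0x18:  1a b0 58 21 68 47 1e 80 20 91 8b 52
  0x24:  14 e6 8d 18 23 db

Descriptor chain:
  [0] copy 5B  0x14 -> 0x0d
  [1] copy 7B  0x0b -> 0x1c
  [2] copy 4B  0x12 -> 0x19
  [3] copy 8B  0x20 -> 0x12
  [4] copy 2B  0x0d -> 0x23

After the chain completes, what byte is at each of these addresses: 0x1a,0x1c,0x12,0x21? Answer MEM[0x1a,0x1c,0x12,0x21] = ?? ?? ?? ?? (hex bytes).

[0] 0x14->0x0d len=5 : cb ab 0e cd 1a
[1] 0x0b->0x1c len=7 : fc b3 cb ab 0e cd 1a
[2] 0x12->0x19 len=4 : 8b 2f cb ab
[3] 0x20->0x12 len=8 : 0e cd 1a 52 14 e6 8d 18
[4] 0x0d->0x23 len=2 : cb ab
query mem[0x1a]=0x2f, mem[0x1c]=0xab, mem[0x12]=0x0e, mem[0x21]=0xcd

MEM[0x1a,0x1c,0x12,0x21] = 2f ab 0e cd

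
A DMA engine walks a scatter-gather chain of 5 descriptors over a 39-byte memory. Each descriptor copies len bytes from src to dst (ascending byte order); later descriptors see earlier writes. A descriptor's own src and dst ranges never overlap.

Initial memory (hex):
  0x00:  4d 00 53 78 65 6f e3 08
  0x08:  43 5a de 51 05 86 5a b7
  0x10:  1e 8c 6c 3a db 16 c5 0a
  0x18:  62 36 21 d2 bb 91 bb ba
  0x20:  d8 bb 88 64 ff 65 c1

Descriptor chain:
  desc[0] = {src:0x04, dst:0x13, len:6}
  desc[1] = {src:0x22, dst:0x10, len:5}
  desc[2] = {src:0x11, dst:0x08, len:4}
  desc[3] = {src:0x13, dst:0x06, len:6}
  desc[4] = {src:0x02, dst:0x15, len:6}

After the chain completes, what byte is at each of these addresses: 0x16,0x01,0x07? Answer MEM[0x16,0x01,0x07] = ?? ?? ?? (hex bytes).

MEM[0x16,0x01,0x07] = 78 00 c1

[0] 0x04->0x13 len=6 : 65 6f e3 08 43 5a
[1] 0x22->0x10 len=5 : 88 64 ff 65 c1
[2] 0x11->0x08 len=4 : 64 ff 65 c1
[3] 0x13->0x06 len=6 : 65 c1 e3 08 43 5a
[4] 0x02->0x15 len=6 : 53 78 65 6f 65 c1
query mem[0x16]=0x78, mem[0x01]=0x00, mem[0x07]=0xc1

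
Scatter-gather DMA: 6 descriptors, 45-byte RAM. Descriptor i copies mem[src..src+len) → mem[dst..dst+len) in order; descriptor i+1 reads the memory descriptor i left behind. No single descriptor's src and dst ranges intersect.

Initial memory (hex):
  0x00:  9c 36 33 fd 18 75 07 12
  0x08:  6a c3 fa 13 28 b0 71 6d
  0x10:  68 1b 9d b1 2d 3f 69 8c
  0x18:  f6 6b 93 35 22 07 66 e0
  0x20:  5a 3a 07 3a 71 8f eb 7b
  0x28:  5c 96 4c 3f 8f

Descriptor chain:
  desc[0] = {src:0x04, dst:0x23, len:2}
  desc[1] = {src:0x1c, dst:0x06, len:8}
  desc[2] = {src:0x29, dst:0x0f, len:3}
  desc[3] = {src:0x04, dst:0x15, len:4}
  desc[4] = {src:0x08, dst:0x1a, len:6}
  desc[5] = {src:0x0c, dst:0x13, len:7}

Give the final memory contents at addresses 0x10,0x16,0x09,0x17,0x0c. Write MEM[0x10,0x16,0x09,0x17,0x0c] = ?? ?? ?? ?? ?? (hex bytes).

MEM[0x10,0x16,0x09,0x17,0x0c] = 4c 96 e0 4c 07

#0 dst[0x23+2] := {0x18,0x75}
#1 dst[0x06+8] := {0x22,0x07,0x66,0xe0,0x5a,0x3a,0x07,0x18}
#2 dst[0x0f+3] := {0x96,0x4c,0x3f}
#3 dst[0x15+4] := {0x18,0x75,0x22,0x07}
#4 dst[0x1a+6] := {0x66,0xe0,0x5a,0x3a,0x07,0x18}
#5 dst[0x13+7] := {0x07,0x18,0x71,0x96,0x4c,0x3f,0x9d}
query mem[0x10]=0x4c, mem[0x16]=0x96, mem[0x09]=0xe0, mem[0x17]=0x4c, mem[0x0c]=0x07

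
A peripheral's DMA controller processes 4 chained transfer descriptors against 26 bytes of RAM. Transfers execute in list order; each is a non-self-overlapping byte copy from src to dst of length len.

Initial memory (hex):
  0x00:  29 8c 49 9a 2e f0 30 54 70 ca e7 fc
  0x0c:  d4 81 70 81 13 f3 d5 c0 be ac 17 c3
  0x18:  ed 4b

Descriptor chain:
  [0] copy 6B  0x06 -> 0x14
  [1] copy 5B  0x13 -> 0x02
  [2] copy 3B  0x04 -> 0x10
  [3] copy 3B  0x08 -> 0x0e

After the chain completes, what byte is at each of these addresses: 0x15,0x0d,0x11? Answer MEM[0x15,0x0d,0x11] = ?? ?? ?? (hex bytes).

D0: mem[0x14..0x19] <- [30 54 70 ca e7 fc]
D1: mem[0x02..0x06] <- [c0 30 54 70 ca]
D2: mem[0x10..0x12] <- [54 70 ca]
D3: mem[0x0e..0x10] <- [70 ca e7]
query mem[0x15]=0x54, mem[0x0d]=0x81, mem[0x11]=0x70

MEM[0x15,0x0d,0x11] = 54 81 70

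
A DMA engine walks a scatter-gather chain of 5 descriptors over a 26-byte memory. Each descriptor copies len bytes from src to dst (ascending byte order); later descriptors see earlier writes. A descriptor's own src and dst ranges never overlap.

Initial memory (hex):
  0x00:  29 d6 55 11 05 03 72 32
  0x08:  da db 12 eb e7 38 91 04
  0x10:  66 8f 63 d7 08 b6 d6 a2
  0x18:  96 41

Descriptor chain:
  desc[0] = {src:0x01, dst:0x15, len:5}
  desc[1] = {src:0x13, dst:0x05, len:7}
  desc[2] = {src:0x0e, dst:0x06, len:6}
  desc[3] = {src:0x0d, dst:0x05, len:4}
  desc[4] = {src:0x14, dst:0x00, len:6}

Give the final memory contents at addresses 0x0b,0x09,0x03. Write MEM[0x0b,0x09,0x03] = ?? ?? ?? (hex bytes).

MEM[0x0b,0x09,0x03] = d7 8f 11

  after D0: wrote 5B at 0x15 = d655110503
  after D1: wrote 7B at 0x05 = d708d655110503
  after D2: wrote 6B at 0x06 = 9104668f63d7
  after D3: wrote 4B at 0x05 = 38910466
  after D4: wrote 6B at 0x00 = 08d655110503
query mem[0x0b]=0xd7, mem[0x09]=0x8f, mem[0x03]=0x11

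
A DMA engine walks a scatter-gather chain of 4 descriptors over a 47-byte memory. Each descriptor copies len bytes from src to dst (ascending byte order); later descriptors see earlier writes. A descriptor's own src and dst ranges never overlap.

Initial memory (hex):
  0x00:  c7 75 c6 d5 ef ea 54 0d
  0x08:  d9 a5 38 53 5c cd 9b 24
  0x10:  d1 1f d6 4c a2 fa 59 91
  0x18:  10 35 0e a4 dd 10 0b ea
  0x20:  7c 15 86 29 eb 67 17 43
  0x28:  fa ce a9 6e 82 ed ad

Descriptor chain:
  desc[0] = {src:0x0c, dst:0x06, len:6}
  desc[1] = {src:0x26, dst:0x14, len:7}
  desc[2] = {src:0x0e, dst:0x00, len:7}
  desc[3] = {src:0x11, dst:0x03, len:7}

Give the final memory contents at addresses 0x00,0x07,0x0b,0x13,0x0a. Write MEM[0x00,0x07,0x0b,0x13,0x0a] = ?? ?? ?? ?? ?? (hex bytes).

[0] 0x0c->0x06 len=6 : 5c cd 9b 24 d1 1f
[1] 0x26->0x14 len=7 : 17 43 fa ce a9 6e 82
[2] 0x0e->0x00 len=7 : 9b 24 d1 1f d6 4c 17
[3] 0x11->0x03 len=7 : 1f d6 4c 17 43 fa ce
query mem[0x00]=0x9b, mem[0x07]=0x43, mem[0x0b]=0x1f, mem[0x13]=0x4c, mem[0x0a]=0xd1

MEM[0x00,0x07,0x0b,0x13,0x0a] = 9b 43 1f 4c d1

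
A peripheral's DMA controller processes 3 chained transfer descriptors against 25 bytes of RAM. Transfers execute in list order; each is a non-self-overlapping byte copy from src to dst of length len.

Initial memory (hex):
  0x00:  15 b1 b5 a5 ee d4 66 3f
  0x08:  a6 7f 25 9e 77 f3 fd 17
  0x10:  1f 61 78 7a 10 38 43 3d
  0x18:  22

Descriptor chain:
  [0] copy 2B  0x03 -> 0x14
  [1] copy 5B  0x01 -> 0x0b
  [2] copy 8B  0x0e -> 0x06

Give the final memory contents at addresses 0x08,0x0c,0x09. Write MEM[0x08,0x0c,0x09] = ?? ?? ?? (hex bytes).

[0] 0x03->0x14 len=2 : a5 ee
[1] 0x01->0x0b len=5 : b1 b5 a5 ee d4
[2] 0x0e->0x06 len=8 : ee d4 1f 61 78 7a a5 ee
query mem[0x08]=0x1f, mem[0x0c]=0xa5, mem[0x09]=0x61

MEM[0x08,0x0c,0x09] = 1f a5 61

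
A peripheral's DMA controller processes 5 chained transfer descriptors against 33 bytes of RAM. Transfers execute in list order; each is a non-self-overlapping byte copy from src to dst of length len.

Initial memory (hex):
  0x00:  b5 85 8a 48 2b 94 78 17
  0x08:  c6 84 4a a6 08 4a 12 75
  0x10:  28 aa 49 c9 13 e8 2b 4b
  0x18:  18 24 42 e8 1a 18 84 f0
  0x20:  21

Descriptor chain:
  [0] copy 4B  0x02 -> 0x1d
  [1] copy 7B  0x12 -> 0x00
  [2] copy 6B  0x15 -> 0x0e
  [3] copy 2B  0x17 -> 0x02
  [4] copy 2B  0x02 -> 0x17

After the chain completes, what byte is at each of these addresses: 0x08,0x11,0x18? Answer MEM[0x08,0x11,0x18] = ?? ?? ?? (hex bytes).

  after D0: wrote 4B at 0x1d = 8a482b94
  after D1: wrote 7B at 0x00 = 49c913e82b4b18
  after D2: wrote 6B at 0x0e = e82b4b182442
  after D3: wrote 2B at 0x02 = 4b18
  after D4: wrote 2B at 0x17 = 4b18
query mem[0x08]=0xc6, mem[0x11]=0x18, mem[0x18]=0x18

MEM[0x08,0x11,0x18] = c6 18 18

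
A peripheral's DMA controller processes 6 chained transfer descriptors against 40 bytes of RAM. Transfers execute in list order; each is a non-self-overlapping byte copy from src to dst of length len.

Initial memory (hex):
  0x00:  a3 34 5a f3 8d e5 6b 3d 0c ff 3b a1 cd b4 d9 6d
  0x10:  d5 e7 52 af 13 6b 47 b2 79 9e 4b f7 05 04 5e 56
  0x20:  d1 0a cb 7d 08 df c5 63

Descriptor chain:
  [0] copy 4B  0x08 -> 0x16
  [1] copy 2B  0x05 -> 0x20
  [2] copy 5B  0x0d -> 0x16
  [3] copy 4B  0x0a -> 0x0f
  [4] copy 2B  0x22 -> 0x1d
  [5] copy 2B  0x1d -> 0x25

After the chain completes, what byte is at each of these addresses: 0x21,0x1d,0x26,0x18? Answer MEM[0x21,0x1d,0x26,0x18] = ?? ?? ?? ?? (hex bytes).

D0: mem[0x16..0x19] <- [0c ff 3b a1]
D1: mem[0x20..0x21] <- [e5 6b]
D2: mem[0x16..0x1a] <- [b4 d9 6d d5 e7]
D3: mem[0x0f..0x12] <- [3b a1 cd b4]
D4: mem[0x1d..0x1e] <- [cb 7d]
D5: mem[0x25..0x26] <- [cb 7d]
query mem[0x21]=0x6b, mem[0x1d]=0xcb, mem[0x26]=0x7d, mem[0x18]=0x6d

MEM[0x21,0x1d,0x26,0x18] = 6b cb 7d 6d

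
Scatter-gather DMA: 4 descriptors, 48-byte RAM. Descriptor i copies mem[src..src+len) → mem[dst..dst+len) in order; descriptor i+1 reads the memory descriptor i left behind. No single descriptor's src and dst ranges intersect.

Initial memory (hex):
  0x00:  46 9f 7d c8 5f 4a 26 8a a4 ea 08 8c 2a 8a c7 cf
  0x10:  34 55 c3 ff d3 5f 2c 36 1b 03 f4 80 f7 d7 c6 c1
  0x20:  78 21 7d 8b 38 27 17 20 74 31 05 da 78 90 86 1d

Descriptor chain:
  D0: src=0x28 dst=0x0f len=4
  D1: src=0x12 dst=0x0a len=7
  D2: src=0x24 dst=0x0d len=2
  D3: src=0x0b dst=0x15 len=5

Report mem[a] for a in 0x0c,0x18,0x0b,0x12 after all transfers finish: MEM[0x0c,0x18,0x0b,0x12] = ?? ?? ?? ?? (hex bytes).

D0: mem[0x0f..0x12] <- [74 31 05 da]
D1: mem[0x0a..0x10] <- [da ff d3 5f 2c 36 1b]
D2: mem[0x0d..0x0e] <- [38 27]
D3: mem[0x15..0x19] <- [ff d3 38 27 36]
query mem[0x0c]=0xd3, mem[0x18]=0x27, mem[0x0b]=0xff, mem[0x12]=0xda

MEM[0x0c,0x18,0x0b,0x12] = d3 27 ff da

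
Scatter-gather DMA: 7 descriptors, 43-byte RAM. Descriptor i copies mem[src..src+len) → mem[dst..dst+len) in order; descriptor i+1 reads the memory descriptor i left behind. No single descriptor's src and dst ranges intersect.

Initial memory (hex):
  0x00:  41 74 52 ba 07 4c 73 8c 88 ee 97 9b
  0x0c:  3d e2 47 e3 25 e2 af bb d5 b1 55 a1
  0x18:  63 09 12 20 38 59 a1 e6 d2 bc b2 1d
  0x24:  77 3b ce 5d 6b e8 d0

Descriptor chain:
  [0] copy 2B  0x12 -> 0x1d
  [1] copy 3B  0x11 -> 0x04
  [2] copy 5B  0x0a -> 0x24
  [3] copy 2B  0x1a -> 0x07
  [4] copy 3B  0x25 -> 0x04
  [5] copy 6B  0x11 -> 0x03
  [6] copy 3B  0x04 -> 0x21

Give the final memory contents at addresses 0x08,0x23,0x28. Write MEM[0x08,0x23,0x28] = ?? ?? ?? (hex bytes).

D0: mem[0x1d..0x1e] <- [af bb]
D1: mem[0x04..0x06] <- [e2 af bb]
D2: mem[0x24..0x28] <- [97 9b 3d e2 47]
D3: mem[0x07..0x08] <- [12 20]
D4: mem[0x04..0x06] <- [9b 3d e2]
D5: mem[0x03..0x08] <- [e2 af bb d5 b1 55]
D6: mem[0x21..0x23] <- [af bb d5]
query mem[0x08]=0x55, mem[0x23]=0xd5, mem[0x28]=0x47

MEM[0x08,0x23,0x28] = 55 d5 47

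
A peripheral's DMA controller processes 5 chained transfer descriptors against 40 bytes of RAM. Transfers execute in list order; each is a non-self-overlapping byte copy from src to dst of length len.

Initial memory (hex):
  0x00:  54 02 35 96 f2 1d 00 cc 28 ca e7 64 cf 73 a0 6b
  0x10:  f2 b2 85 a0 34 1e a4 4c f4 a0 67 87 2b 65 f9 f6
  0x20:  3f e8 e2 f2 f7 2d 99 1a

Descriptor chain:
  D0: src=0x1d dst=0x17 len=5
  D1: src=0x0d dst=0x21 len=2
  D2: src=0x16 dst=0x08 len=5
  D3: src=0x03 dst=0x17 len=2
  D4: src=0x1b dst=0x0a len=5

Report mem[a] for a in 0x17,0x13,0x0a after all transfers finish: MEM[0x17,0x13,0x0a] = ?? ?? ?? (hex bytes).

MEM[0x17,0x13,0x0a] = 96 a0 e8

#0 dst[0x17+5] := {0x65,0xf9,0xf6,0x3f,0xe8}
#1 dst[0x21+2] := {0x73,0xa0}
#2 dst[0x08+5] := {0xa4,0x65,0xf9,0xf6,0x3f}
#3 dst[0x17+2] := {0x96,0xf2}
#4 dst[0x0a+5] := {0xe8,0x2b,0x65,0xf9,0xf6}
query mem[0x17]=0x96, mem[0x13]=0xa0, mem[0x0a]=0xe8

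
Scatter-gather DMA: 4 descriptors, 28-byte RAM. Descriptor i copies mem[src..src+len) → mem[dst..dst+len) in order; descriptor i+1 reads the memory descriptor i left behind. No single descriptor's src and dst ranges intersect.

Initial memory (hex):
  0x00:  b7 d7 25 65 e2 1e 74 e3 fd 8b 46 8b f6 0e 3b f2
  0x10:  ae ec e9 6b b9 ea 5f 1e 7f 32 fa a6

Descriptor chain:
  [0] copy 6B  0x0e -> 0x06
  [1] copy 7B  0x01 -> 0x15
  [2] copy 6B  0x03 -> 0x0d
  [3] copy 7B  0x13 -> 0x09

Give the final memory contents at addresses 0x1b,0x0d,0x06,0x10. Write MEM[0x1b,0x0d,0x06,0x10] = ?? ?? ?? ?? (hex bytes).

MEM[0x1b,0x0d,0x06,0x10] = f2 65 3b 3b

#0 dst[0x06+6] := {0x3b,0xf2,0xae,0xec,0xe9,0x6b}
#1 dst[0x15+7] := {0xd7,0x25,0x65,0xe2,0x1e,0x3b,0xf2}
#2 dst[0x0d+6] := {0x65,0xe2,0x1e,0x3b,0xf2,0xae}
#3 dst[0x09+7] := {0x6b,0xb9,0xd7,0x25,0x65,0xe2,0x1e}
query mem[0x1b]=0xf2, mem[0x0d]=0x65, mem[0x06]=0x3b, mem[0x10]=0x3b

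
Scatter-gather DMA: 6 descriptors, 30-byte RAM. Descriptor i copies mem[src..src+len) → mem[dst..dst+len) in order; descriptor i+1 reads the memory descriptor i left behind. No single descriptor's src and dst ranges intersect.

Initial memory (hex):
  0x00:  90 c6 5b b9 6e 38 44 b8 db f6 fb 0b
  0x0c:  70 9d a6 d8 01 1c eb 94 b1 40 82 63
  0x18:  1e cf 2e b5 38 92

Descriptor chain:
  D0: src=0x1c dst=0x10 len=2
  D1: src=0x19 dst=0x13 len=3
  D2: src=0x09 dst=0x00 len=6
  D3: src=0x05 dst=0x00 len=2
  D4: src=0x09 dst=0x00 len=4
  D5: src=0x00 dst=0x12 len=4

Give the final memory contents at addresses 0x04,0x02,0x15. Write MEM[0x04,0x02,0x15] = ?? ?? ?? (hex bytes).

D0: mem[0x10..0x11] <- [38 92]
D1: mem[0x13..0x15] <- [cf 2e b5]
D2: mem[0x00..0x05] <- [f6 fb 0b 70 9d a6]
D3: mem[0x00..0x01] <- [a6 44]
D4: mem[0x00..0x03] <- [f6 fb 0b 70]
D5: mem[0x12..0x15] <- [f6 fb 0b 70]
query mem[0x04]=0x9d, mem[0x02]=0x0b, mem[0x15]=0x70

MEM[0x04,0x02,0x15] = 9d 0b 70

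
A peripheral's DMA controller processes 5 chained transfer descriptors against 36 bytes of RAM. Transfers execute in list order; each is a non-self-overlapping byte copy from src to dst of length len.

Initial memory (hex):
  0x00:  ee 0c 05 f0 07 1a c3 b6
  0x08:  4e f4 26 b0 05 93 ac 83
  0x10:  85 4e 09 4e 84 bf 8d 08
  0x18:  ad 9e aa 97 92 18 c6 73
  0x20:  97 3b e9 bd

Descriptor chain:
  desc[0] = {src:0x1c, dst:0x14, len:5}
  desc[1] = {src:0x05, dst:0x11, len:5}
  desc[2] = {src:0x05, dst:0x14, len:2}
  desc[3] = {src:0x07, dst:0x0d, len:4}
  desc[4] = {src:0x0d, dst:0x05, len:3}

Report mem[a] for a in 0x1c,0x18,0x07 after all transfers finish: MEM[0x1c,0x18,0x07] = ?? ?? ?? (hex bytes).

#0 dst[0x14+5] := {0x92,0x18,0xc6,0x73,0x97}
#1 dst[0x11+5] := {0x1a,0xc3,0xb6,0x4e,0xf4}
#2 dst[0x14+2] := {0x1a,0xc3}
#3 dst[0x0d+4] := {0xb6,0x4e,0xf4,0x26}
#4 dst[0x05+3] := {0xb6,0x4e,0xf4}
query mem[0x1c]=0x92, mem[0x18]=0x97, mem[0x07]=0xf4

MEM[0x1c,0x18,0x07] = 92 97 f4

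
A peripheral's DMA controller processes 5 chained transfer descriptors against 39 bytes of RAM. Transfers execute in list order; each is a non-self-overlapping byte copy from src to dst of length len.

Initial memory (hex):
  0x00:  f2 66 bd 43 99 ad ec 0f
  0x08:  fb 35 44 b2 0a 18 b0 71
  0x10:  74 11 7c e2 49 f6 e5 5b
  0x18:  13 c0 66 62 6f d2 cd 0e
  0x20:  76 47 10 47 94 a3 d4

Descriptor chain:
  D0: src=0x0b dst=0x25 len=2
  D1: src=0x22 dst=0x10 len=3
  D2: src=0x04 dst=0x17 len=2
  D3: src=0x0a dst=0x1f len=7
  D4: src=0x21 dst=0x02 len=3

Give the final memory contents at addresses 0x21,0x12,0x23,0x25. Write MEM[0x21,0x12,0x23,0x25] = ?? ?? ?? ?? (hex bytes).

D0: mem[0x25..0x26] <- [b2 0a]
D1: mem[0x10..0x12] <- [10 47 94]
D2: mem[0x17..0x18] <- [99 ad]
D3: mem[0x1f..0x25] <- [44 b2 0a 18 b0 71 10]
D4: mem[0x02..0x04] <- [0a 18 b0]
query mem[0x21]=0x0a, mem[0x12]=0x94, mem[0x23]=0xb0, mem[0x25]=0x10

MEM[0x21,0x12,0x23,0x25] = 0a 94 b0 10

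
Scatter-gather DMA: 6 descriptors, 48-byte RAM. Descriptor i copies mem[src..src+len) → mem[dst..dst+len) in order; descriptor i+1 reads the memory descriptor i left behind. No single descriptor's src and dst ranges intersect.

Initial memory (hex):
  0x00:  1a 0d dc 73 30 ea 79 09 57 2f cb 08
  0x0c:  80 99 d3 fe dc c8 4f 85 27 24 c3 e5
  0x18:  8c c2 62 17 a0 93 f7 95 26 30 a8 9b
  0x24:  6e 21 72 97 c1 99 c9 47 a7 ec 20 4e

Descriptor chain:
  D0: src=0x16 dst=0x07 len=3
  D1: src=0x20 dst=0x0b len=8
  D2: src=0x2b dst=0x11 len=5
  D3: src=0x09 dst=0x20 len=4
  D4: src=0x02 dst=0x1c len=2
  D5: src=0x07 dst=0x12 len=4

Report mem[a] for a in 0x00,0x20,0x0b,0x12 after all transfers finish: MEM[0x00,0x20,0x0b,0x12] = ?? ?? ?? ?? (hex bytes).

#0 dst[0x07+3] := {0xc3,0xe5,0x8c}
#1 dst[0x0b+8] := {0x26,0x30,0xa8,0x9b,0x6e,0x21,0x72,0x97}
#2 dst[0x11+5] := {0x47,0xa7,0xec,0x20,0x4e}
#3 dst[0x20+4] := {0x8c,0xcb,0x26,0x30}
#4 dst[0x1c+2] := {0xdc,0x73}
#5 dst[0x12+4] := {0xc3,0xe5,0x8c,0xcb}
query mem[0x00]=0x1a, mem[0x20]=0x8c, mem[0x0b]=0x26, mem[0x12]=0xc3

MEM[0x00,0x20,0x0b,0x12] = 1a 8c 26 c3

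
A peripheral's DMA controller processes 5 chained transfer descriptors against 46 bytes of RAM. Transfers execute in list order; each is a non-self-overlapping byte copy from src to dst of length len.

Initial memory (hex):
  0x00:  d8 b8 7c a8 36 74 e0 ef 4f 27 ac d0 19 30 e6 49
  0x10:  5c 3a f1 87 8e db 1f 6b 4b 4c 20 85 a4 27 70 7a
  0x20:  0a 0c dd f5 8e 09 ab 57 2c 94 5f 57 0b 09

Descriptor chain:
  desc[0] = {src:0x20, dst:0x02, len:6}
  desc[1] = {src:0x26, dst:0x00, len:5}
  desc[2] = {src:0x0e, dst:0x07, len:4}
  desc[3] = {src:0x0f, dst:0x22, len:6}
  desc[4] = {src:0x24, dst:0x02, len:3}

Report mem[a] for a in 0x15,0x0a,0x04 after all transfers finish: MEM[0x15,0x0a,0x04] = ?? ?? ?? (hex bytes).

MEM[0x15,0x0a,0x04] = db 3a 87

#0 dst[0x02+6] := {0x0a,0x0c,0xdd,0xf5,0x8e,0x09}
#1 dst[0x00+5] := {0xab,0x57,0x2c,0x94,0x5f}
#2 dst[0x07+4] := {0xe6,0x49,0x5c,0x3a}
#3 dst[0x22+6] := {0x49,0x5c,0x3a,0xf1,0x87,0x8e}
#4 dst[0x02+3] := {0x3a,0xf1,0x87}
query mem[0x15]=0xdb, mem[0x0a]=0x3a, mem[0x04]=0x87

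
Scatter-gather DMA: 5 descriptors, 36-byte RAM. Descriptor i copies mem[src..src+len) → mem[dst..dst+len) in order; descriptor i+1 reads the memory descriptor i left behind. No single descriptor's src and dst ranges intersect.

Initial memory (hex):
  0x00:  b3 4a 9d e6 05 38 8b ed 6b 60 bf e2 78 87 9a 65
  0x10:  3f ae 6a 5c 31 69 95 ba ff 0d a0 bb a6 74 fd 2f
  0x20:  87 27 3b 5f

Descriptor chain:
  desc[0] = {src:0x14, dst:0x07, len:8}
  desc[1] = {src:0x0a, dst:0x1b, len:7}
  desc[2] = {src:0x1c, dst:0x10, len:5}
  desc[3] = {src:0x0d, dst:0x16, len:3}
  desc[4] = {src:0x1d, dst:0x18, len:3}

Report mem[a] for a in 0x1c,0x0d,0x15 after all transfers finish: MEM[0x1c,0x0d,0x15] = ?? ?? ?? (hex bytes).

  after D0: wrote 8B at 0x07 = 316995baff0da0bb
  after D1: wrote 7B at 0x1b = baff0da0bb653f
  after D2: wrote 5B at 0x10 = ff0da0bb65
  after D3: wrote 3B at 0x16 = a0bb65
  after D4: wrote 3B at 0x18 = 0da0bb
query mem[0x1c]=0xff, mem[0x0d]=0xa0, mem[0x15]=0x69

MEM[0x1c,0x0d,0x15] = ff a0 69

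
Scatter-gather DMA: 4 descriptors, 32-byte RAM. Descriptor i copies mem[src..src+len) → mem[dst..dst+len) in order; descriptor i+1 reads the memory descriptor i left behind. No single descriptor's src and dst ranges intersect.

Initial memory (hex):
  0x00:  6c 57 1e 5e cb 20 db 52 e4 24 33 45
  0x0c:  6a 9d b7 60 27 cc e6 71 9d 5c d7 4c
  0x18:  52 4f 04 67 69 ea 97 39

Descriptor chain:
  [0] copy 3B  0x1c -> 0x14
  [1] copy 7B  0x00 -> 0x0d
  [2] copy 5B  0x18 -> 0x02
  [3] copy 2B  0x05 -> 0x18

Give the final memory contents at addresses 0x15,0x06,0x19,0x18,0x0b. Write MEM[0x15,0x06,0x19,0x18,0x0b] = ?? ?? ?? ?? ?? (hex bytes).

MEM[0x15,0x06,0x19,0x18,0x0b] = ea 69 69 67 45

D0: mem[0x14..0x16] <- [69 ea 97]
D1: mem[0x0d..0x13] <- [6c 57 1e 5e cb 20 db]
D2: mem[0x02..0x06] <- [52 4f 04 67 69]
D3: mem[0x18..0x19] <- [67 69]
query mem[0x15]=0xea, mem[0x06]=0x69, mem[0x19]=0x69, mem[0x18]=0x67, mem[0x0b]=0x45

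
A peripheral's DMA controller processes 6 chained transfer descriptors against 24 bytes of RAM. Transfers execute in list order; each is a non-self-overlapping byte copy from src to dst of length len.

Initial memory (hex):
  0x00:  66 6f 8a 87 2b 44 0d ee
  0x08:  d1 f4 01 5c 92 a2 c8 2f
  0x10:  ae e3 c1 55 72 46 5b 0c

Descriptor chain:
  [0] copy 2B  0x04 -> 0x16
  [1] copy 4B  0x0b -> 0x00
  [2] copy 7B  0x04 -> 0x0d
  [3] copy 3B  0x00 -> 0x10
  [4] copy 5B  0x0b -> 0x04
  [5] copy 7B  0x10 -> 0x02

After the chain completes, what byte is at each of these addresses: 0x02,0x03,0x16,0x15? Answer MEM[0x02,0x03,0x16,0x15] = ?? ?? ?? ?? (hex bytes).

D0: mem[0x16..0x17] <- [2b 44]
D1: mem[0x00..0x03] <- [5c 92 a2 c8]
D2: mem[0x0d..0x13] <- [2b 44 0d ee d1 f4 01]
D3: mem[0x10..0x12] <- [5c 92 a2]
D4: mem[0x04..0x08] <- [5c 92 2b 44 0d]
D5: mem[0x02..0x08] <- [5c 92 a2 01 72 46 2b]
query mem[0x02]=0x5c, mem[0x03]=0x92, mem[0x16]=0x2b, mem[0x15]=0x46

MEM[0x02,0x03,0x16,0x15] = 5c 92 2b 46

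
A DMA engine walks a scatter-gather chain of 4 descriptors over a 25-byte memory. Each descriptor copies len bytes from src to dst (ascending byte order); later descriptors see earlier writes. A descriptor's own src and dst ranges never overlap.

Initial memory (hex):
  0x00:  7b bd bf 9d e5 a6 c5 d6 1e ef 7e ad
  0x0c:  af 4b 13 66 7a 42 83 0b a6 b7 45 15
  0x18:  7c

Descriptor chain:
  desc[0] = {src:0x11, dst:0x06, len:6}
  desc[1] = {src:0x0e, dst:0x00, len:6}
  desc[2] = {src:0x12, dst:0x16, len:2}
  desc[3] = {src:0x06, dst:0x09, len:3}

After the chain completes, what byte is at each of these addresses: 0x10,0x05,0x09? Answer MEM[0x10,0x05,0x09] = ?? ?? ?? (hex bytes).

  after D0: wrote 6B at 0x06 = 42830ba6b745
  after D1: wrote 6B at 0x00 = 13667a42830b
  after D2: wrote 2B at 0x16 = 830b
  after D3: wrote 3B at 0x09 = 42830b
query mem[0x10]=0x7a, mem[0x05]=0x0b, mem[0x09]=0x42

MEM[0x10,0x05,0x09] = 7a 0b 42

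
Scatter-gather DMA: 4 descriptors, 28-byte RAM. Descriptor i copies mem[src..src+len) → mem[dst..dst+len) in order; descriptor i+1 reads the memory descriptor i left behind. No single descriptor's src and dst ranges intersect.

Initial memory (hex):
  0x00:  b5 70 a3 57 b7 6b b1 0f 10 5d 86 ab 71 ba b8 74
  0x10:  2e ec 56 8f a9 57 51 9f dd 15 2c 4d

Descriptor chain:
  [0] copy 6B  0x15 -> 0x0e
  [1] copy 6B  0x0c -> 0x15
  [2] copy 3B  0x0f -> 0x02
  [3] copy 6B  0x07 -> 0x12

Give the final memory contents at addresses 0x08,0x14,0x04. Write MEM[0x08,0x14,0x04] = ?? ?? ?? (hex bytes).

MEM[0x08,0x14,0x04] = 10 5d dd

#0 dst[0x0e+6] := {0x57,0x51,0x9f,0xdd,0x15,0x2c}
#1 dst[0x15+6] := {0x71,0xba,0x57,0x51,0x9f,0xdd}
#2 dst[0x02+3] := {0x51,0x9f,0xdd}
#3 dst[0x12+6] := {0x0f,0x10,0x5d,0x86,0xab,0x71}
query mem[0x08]=0x10, mem[0x14]=0x5d, mem[0x04]=0xdd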